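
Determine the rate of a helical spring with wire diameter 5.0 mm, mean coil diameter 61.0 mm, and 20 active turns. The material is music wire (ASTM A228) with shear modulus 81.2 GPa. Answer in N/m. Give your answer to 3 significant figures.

1400 N/m

k = Gd⁴/(8D³N_a) = (81.2×10³ × 5.0⁴) / (8 × 61.0³ × 20)
  = 5.075e+07 / 3.6317e+07 = 1.3974 N/mm = 1397.4 N/m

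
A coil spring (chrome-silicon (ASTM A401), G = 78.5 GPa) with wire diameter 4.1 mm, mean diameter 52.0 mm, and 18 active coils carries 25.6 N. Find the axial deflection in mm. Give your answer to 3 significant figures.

23.4 mm

k = Gd⁴/(8D³N_a) = (78.5×10³)(4.1⁴)/(8·52.0³·18) = 1.0956 N/mm
δ = F/k = 25.6 / 1.0956 = 23.367 mm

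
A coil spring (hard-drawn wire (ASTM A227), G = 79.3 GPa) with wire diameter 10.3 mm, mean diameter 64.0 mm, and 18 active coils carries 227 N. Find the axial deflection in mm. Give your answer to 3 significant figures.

k = Gd⁴/(8D³N_a) = (79.3×10³)(10.3⁴)/(8·64.0³·18) = 23.644 N/mm
δ = F/k = 227 / 23.644 = 9.6008 mm

9.60 mm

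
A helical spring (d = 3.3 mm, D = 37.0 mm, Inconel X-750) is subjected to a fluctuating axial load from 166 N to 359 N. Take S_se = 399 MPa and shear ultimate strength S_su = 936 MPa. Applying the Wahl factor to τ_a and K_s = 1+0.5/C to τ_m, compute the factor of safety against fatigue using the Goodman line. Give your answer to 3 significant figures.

0.674

C = D/d = 37.0/3.3 = 11.2121; K_W = (4C−1)/(4C−4)+0.615/C = 1.1283; K_s = 1+0.5/C = 1.0446
F_a = (F_max−F_min)/2 = 96.5 N; F_m = (F_max+F_min)/2 = 262.5 N
τ_a = K_W·8F_aD/(πd³) = 1.1283 × 253 = 285.46 MPa
τ_m = K_s·8F_mD/(πd³) = 1.0446 × 688.22 = 718.91 MPa
Goodman: 1/n_f = τ_a/S_se + τ_m/S_su = 285.46/399 + 718.91/936 = 0.71545 + 0.76807 = 1.4835
n_f = 1/1.4835 = 0.6741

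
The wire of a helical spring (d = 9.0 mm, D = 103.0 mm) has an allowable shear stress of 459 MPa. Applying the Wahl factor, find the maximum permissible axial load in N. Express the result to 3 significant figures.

1130 N

C = D/d = 103.0/9.0 = 11.4444
K_W = (4C−1)/(4C−4) + 0.615/C = 44.778/41.778 + 0.0537 = 1.1255
τ_max = K·8FD/(πd³) → F_max = τ_allow·πd³/(8DK)
F_max = 459·π·9.0³/(8·103.0·1.1255) = 1.0512e+06/927.45 = 1133.4 N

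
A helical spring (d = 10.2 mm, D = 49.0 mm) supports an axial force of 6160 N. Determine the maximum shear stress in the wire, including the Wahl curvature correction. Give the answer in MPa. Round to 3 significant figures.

Spring index C = D/d = 49.0/10.2 = 4.8039
K_W = (4C−1)/(4C−4) + 0.615/C = 18.216/15.216 + 0.1280 = 1.3252
τ₀ = 8FD/(πd³) = 8·6160·49.0/(π·10.2³) = 2.41472e+06/3333.9 = 724.3 MPa
τ_max = K·τ₀ = 1.3252 × 724.3 = 959.83 MPa

960 MPa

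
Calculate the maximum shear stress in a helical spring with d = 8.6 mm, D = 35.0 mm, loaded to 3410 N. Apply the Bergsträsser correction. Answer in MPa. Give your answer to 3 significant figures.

658 MPa

Spring index C = D/d = 35.0/8.6 = 4.0698
K_B = (4C+2)/(4C−3) = 18.279/13.279 = 1.3765
τ₀ = 8FD/(πd³) = 8·3410·35.0/(π·8.6³) = 954800/1998.2 = 477.82 MPa
τ_max = K·τ₀ = 1.3765 × 477.82 = 657.74 MPa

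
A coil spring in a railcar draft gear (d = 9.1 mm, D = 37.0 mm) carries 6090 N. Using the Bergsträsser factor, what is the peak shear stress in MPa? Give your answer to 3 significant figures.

1050 MPa

Spring index C = D/d = 37.0/9.1 = 4.0659
K_B = (4C+2)/(4C−3) = 18.264/13.264 = 1.3770
τ₀ = 8FD/(πd³) = 8·6090·37.0/(π·9.1³) = 1.80264e+06/2367.4 = 761.44 MPa
τ_max = K·τ₀ = 1.3770 × 761.44 = 1048.5 MPa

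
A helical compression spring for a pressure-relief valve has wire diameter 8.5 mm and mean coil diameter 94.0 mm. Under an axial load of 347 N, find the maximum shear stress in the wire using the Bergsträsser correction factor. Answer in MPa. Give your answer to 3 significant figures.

Spring index C = D/d = 94.0/8.5 = 11.0588
K_B = (4C+2)/(4C−3) = 46.235/41.235 = 1.1213
τ₀ = 8FD/(πd³) = 8·347·94.0/(π·8.5³) = 260944/1929.3 = 135.25 MPa
τ_max = K·τ₀ = 1.1213 × 135.25 = 151.65 MPa

152 MPa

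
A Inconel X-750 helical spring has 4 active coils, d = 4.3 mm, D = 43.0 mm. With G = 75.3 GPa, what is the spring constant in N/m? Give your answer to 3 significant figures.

k = Gd⁴/(8D³N_a) = (75.3×10³ × 4.3⁴) / (8 × 43.0³ × 4)
  = 2.57436e+07 / 2.54422e+06 = 10.118 N/mm = 10118 N/m

10100 N/m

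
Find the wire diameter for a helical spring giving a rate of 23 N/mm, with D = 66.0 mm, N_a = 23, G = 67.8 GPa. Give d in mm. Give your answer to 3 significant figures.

d = (8D³N_a·k / G)^(1/4) = (8·66.0³·23·23 / (67.8×10³))^0.25
  = (17945)^0.25 = 11.5741 mm

11.6 mm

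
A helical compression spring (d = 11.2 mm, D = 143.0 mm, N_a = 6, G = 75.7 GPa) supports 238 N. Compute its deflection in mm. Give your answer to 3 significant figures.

k = Gd⁴/(8D³N_a) = (75.7×10³)(11.2⁴)/(8·143.0³·6) = 8.4863 N/mm
δ = F/k = 238 / 8.4863 = 28.045 mm

28.0 mm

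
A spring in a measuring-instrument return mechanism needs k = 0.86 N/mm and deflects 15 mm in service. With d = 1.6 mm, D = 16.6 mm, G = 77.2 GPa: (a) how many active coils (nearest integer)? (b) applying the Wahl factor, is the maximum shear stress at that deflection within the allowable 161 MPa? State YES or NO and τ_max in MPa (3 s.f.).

N_a = Gd⁴/(8D³k) = (77.2×10³)(1.6⁴)/(8·16.6³·0.86) = 16.08 → N_a = 16
Actual rate k = Gd⁴/(8D³·16) = 0.8641 N/mm
Working load F = kδ = 0.8641·15 = 12.961 N
C = 16.6/1.6 = 10.3750; K_W = (4C−1)/(4C−4)+0.615/C = 1.1393
τ_max = K_W·8FD/(πd³) = 1.1393·133.77 = 152.4 MPa
τ_max ≤ 161 MPa → acceptable

(a) 16 coils; (b) YES, τ_max = 152 MPa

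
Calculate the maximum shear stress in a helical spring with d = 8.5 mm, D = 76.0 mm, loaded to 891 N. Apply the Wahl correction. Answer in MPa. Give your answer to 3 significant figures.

Spring index C = D/d = 76.0/8.5 = 8.9412
K_W = (4C−1)/(4C−4) + 0.615/C = 34.765/31.765 + 0.0688 = 1.1632
τ₀ = 8FD/(πd³) = 8·891·76.0/(π·8.5³) = 541728/1929.3 = 280.79 MPa
τ_max = K·τ₀ = 1.1632 × 280.79 = 326.62 MPa

327 MPa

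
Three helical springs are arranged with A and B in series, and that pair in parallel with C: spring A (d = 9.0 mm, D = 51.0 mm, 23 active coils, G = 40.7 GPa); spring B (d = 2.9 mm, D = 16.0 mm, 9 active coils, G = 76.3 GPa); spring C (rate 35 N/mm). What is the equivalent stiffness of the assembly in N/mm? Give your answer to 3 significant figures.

41.8 N/mm

k_A = Gd⁴/(8D³N_a) = (40.7×10³)(9.0⁴)/(8·51.0³·23) = 10.94 N/mm
k_B = Gd⁴/(8D³N_a) = (76.3×10³)(2.9⁴)/(8·16.0³·9) = 18.299 N/mm
Springs A,B series: k_AB = 1/(1/10.94+1/18.299) = 6.8469 N/mm; parallel with C: k_eq = 6.8469+35 = 41.847 N/mm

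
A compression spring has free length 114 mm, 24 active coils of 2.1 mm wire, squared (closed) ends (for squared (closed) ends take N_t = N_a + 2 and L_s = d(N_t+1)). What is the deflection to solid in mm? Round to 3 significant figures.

N_t = 26; L_s = 2.1·27 = 56.7 mm
δ_solid = L₀ − L_s = 114 − 56.7 = 57.3 mm

57.3 mm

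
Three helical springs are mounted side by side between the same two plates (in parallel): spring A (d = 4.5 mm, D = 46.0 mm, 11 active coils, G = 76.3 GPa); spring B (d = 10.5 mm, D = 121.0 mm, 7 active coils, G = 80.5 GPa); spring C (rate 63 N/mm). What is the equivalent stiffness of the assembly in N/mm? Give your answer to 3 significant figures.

k_A = Gd⁴/(8D³N_a) = (76.3×10³)(4.5⁴)/(8·46.0³·11) = 3.6527 N/mm
k_B = Gd⁴/(8D³N_a) = (80.5×10³)(10.5⁴)/(8·121.0³·7) = 9.863 N/mm
Parallel: k_eq = 3.6527 + 9.863 + 63 = 76.516 N/mm

76.5 N/mm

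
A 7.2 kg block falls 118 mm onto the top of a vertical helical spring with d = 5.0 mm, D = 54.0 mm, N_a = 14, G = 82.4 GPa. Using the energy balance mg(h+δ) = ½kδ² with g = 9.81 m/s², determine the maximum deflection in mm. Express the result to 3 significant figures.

104 mm

k = Gd⁴/(8D³N_a) = (82.4×10³)(5.0⁴)/(8·54.0³·14) = 2.9202 N/mm
W = mg = 7.2 × 9.81 = 70.632 N
½kδ² − Wδ − Wh = 0 → δ = (W + √(W² + 2kWh))/k
δ = (70.632 + √(4988.9 + 48676.7))/2.9202 = (70.632 + 231.66)/2.9202 = 103.52 mm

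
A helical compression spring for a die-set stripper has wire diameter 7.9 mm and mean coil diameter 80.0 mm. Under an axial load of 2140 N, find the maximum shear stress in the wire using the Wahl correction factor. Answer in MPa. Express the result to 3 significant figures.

Spring index C = D/d = 80.0/7.9 = 10.1266
K_W = (4C−1)/(4C−4) + 0.615/C = 39.506/36.506 + 0.0607 = 1.1429
τ₀ = 8FD/(πd³) = 8·2140·80.0/(π·7.9³) = 1.3696e+06/1548.9 = 884.22 MPa
τ_max = K·τ₀ = 1.1429 × 884.22 = 1010.6 MPa

1010 MPa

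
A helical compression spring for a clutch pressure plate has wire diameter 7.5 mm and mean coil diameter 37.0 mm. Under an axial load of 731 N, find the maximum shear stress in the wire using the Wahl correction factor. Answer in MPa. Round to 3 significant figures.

215 MPa

Spring index C = D/d = 37.0/7.5 = 4.9333
K_W = (4C−1)/(4C−4) + 0.615/C = 18.733/15.733 + 0.1247 = 1.3153
τ₀ = 8FD/(πd³) = 8·731·37.0/(π·7.5³) = 216376/1325.4 = 163.26 MPa
τ_max = K·τ₀ = 1.3153 × 163.26 = 214.74 MPa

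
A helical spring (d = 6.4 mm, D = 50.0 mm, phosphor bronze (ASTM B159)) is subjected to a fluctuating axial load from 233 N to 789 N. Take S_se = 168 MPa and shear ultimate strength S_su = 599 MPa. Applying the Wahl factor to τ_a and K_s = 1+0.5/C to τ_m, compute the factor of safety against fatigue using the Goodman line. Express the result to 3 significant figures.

C = D/d = 50.0/6.4 = 7.8125; K_W = (4C−1)/(4C−4)+0.615/C = 1.1888; K_s = 1+0.5/C = 1.0640
F_a = (F_max−F_min)/2 = 278 N; F_m = (F_max+F_min)/2 = 511 N
τ_a = K_W·8F_aD/(πd³) = 1.1888 × 135.03 = 160.52 MPa
τ_m = K_s·8F_mD/(πd³) = 1.0640 × 248.19 = 264.08 MPa
Goodman: 1/n_f = τ_a/S_se + τ_m/S_su = 160.52/168 + 264.08/599 = 0.95547 + 0.44087 = 1.3963
n_f = 1/1.3963 = 0.7162

0.716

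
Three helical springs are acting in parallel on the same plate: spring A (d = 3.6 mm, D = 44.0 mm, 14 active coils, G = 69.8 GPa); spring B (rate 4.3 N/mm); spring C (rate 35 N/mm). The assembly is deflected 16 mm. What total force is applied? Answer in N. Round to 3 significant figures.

648 N

k_A = Gd⁴/(8D³N_a) = (69.8×10³)(3.6⁴)/(8·44.0³·14) = 1.2288 N/mm
Parallel: k_eq = 1.2288 + 4.3 + 35 = 40.529 N/mm
F = k_eq·δ = 40.529·16 = 648.46 N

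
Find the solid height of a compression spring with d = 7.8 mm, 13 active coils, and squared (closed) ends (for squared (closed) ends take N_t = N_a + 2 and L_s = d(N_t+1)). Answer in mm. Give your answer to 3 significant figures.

squared (closed) ends: N_t = N_a + 2 = 13 + 2 = 15
L_s = d·(N_t+1) = 7.8 × 16 = 124.8 mm

125 mm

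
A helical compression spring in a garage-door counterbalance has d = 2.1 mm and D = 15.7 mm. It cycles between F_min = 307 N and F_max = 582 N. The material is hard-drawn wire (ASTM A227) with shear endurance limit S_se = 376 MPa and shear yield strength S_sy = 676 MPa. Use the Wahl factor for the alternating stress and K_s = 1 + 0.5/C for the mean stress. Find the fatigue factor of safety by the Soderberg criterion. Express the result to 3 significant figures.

0.203

C = D/d = 15.7/2.1 = 7.4762; K_W = (4C−1)/(4C−4)+0.615/C = 1.1981; K_s = 1+0.5/C = 1.0669
F_a = (F_max−F_min)/2 = 137.5 N; F_m = (F_max+F_min)/2 = 444.5 N
τ_a = K_W·8F_aD/(πd³) = 1.1981 × 593.59 = 711.16 MPa
τ_m = K_s·8F_mD/(πd³) = 1.0669 × 1918.9 = 2047.2 MPa
Soderberg: 1/n_f = τ_a/S_se + τ_m/S_sy = 711.16/376 + 2047.2/676 = 1.89138 + 3.02846 = 4.9198
n_f = 1/4.9198 = 0.2033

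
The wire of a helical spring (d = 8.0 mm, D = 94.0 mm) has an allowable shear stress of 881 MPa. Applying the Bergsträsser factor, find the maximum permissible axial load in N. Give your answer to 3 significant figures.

1690 N

C = D/d = 94.0/8.0 = 11.7500
K_B = (4C+2)/(4C−3) = 49.000/44.000 = 1.1136
τ_max = K·8FD/(πd³) → F_max = τ_allow·πd³/(8DK)
F_max = 881·π·8.0³/(8·94.0·1.1136) = 1.4171e+06/837.45 = 1692.1 N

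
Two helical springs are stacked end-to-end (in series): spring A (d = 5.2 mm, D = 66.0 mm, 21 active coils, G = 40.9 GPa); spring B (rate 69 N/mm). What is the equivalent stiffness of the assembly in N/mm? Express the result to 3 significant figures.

k_A = Gd⁴/(8D³N_a) = (40.9×10³)(5.2⁴)/(8·66.0³·21) = 0.61915 N/mm
Series: 1/k_eq = 1/0.61915 + 1/69 = 1.6296; k_eq = 0.61364 N/mm

0.614 N/mm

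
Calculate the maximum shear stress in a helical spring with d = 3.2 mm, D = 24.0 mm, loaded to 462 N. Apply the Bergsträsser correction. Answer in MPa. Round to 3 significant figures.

1020 MPa

Spring index C = D/d = 24.0/3.2 = 7.5000
K_B = (4C+2)/(4C−3) = 32.000/27.000 = 1.1852
τ₀ = 8FD/(πd³) = 8·462·24.0/(π·3.2³) = 88704/102.94 = 861.67 MPa
τ_max = K·τ₀ = 1.1852 × 861.67 = 1021.2 MPa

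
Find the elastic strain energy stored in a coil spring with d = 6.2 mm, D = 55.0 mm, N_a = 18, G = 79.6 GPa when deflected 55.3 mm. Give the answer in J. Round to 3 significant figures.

k = Gd⁴/(8D³N_a) = (79.6×10³)(6.2⁴)/(8·55.0³·18) = 4.9094 N/mm
U = ½kδ² = 0.5 × 4.9094 × 55.3² = 7506.7 N·mm = 7.5067 J

7.51 J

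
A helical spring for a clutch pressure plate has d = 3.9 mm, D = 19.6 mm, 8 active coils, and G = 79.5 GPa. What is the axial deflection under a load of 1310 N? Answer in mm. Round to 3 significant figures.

k = Gd⁴/(8D³N_a) = (79.5×10³)(3.9⁴)/(8·19.6³·8) = 38.166 N/mm
δ = F/k = 1310 / 38.166 = 34.324 mm

34.3 mm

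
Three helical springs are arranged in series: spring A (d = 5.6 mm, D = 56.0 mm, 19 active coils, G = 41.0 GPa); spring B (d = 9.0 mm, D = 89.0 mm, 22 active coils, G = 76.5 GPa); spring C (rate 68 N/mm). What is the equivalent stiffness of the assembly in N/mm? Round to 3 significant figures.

1.08 N/mm

k_A = Gd⁴/(8D³N_a) = (41.0×10³)(5.6⁴)/(8·56.0³·19) = 1.5105 N/mm
k_B = Gd⁴/(8D³N_a) = (76.5×10³)(9.0⁴)/(8·89.0³·22) = 4.0453 N/mm
Series: 1/k_eq = 1/1.5105 + 1/4.0453 + 1/68 = 0.92393; k_eq = 1.0823 N/mm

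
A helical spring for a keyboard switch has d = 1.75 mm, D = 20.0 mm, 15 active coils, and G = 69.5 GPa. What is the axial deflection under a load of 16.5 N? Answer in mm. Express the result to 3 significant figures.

24.3 mm

k = Gd⁴/(8D³N_a) = (69.5×10³)(1.75⁴)/(8·20.0³·15) = 0.67899 N/mm
δ = F/k = 16.5 / 0.67899 = 24.301 mm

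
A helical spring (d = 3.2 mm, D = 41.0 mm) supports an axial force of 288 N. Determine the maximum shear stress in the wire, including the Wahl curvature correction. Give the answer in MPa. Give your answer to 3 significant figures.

1020 MPa

Spring index C = D/d = 41.0/3.2 = 12.8125
K_W = (4C−1)/(4C−4) + 0.615/C = 50.250/47.250 + 0.0480 = 1.1115
τ₀ = 8FD/(πd³) = 8·288·41.0/(π·3.2³) = 94464/102.94 = 917.63 MPa
τ_max = K·τ₀ = 1.1115 × 917.63 = 1019.9 MPa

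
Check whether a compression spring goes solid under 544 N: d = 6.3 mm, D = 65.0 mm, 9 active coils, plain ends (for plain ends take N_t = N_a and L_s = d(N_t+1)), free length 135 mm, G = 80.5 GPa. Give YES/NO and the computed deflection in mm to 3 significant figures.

YES, δ = 84.8 mm

k = Gd⁴/(8D³N_a) = (80.5×10³)(6.3⁴)/(8·65.0³·9) = 6.4134 N/mm
N_t = 9; L_s = 6.3·10 = 63 mm; δ_solid = L₀ − L_s = 135 − 63 = 72 mm
δ = F/k = 544/6.4134 = 84.823 mm
δ ≥ δ_solid → spring goes solid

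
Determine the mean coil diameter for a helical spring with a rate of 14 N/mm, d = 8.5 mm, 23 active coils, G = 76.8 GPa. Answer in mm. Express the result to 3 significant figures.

53.8 mm

D = (Gd⁴/(8N_a·k))^(1/3) = (76.8×10³·8.5⁴/(8·23·14))^(1/3)
  = (155629)^(1/3) = 53.7894 mm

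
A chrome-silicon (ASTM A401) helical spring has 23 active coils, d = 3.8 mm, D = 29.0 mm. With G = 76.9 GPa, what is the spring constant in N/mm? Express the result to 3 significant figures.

3.57 N/mm

k = Gd⁴/(8D³N_a) = (76.9×10³ × 3.8⁴) / (8 × 29.0³ × 23)
  = 1.60347e+07 / 4.48758e+06 = 3.5731 N/mm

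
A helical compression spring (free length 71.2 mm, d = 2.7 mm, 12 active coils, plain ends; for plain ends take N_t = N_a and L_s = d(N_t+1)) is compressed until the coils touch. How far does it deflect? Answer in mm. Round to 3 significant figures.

36.1 mm

N_t = 12; L_s = 2.7·13 = 35.1 mm
δ_solid = L₀ − L_s = 71.2 − 35.1 = 36.1 mm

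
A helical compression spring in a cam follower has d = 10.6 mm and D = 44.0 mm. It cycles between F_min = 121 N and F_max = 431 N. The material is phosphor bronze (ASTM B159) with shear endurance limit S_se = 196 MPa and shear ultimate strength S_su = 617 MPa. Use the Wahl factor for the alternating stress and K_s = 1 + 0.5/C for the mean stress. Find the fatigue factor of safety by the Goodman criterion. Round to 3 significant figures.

6.65

C = D/d = 44.0/10.6 = 4.1509; K_W = (4C−1)/(4C−4)+0.615/C = 1.3862; K_s = 1+0.5/C = 1.1205
F_a = (F_max−F_min)/2 = 155 N; F_m = (F_max+F_min)/2 = 276 N
τ_a = K_W·8F_aD/(πd³) = 1.3862 × 14.582 = 20.213 MPa
τ_m = K_s·8F_mD/(πd³) = 1.1205 × 25.965 = 29.092 MPa
Goodman: 1/n_f = τ_a/S_se + τ_m/S_su = 20.213/196 + 29.092/617 = 0.10313 + 0.04715 = 0.15028
n_f = 1/0.15028 = 6.654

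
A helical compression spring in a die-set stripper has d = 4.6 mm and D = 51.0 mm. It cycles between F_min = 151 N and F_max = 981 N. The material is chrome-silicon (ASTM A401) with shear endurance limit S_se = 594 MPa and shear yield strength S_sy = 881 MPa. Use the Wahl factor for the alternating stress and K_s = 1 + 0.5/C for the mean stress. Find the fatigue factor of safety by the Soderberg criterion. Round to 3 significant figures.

C = D/d = 51.0/4.6 = 11.0870; K_W = (4C−1)/(4C−4)+0.615/C = 1.1298; K_s = 1+0.5/C = 1.0451
F_a = (F_max−F_min)/2 = 415 N; F_m = (F_max+F_min)/2 = 566 N
τ_a = K_W·8F_aD/(πd³) = 1.1298 × 553.71 = 625.6 MPa
τ_m = K_s·8F_mD/(πd³) = 1.0451 × 755.18 = 789.24 MPa
Soderberg: 1/n_f = τ_a/S_se + τ_m/S_sy = 625.6/594 + 789.24/881 = 1.05320 + 0.89585 = 1.949
n_f = 1/1.949 = 0.5131

0.513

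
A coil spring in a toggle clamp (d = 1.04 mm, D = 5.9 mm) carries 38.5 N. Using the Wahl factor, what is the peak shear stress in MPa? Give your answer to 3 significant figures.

Spring index C = D/d = 5.9/1.04 = 5.6731
K_W = (4C−1)/(4C−4) + 0.615/C = 21.692/18.692 + 0.1084 = 1.2689
τ₀ = 8FD/(πd³) = 8·38.5·5.9/(π·1.04³) = 1817.2/3.5339 = 514.22 MPa
τ_max = K·τ₀ = 1.2689 × 514.22 = 652.5 MPa

652 MPa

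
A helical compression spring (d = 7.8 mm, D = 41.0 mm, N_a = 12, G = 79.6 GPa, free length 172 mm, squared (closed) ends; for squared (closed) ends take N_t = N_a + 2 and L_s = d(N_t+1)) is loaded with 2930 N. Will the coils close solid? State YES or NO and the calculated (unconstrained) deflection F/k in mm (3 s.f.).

k = Gd⁴/(8D³N_a) = (79.6×10³)(7.8⁴)/(8·41.0³·12) = 44.532 N/mm
N_t = 14; L_s = 7.8·15 = 117 mm; δ_solid = L₀ − L_s = 172 − 117 = 55 mm
δ = F/k = 2930/44.532 = 65.796 mm
δ ≥ δ_solid → spring goes solid

YES, δ = 65.8 mm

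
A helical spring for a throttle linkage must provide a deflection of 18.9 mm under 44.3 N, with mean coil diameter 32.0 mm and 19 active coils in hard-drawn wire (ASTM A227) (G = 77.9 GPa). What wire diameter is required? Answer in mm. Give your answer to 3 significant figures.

3.50 mm

Required rate k = F/δ = 44.3/18.9 = 2.3439 N/mm
d = (8D³N_a·k / G)^(1/4) = (8·32.0³·19·2.3439 / (77.9×10³))^0.25
  = (149.86)^0.25 = 3.4988 mm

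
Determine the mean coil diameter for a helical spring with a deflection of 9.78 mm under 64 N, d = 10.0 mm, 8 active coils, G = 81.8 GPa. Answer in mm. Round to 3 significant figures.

125 mm

Required rate k = F/δ = 64/9.78 = 6.544 N/mm
D = (Gd⁴/(8N_a·k))^(1/3) = (81.8×10³·10.0⁴/(8·8·6.544))^(1/3)
  = (1.95313e+06)^(1/3) = 125.0002 mm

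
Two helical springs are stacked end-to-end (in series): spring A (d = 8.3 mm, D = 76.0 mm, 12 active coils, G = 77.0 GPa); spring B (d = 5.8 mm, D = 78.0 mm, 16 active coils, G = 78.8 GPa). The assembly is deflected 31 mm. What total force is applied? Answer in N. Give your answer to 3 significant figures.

k_A = Gd⁴/(8D³N_a) = (77.0×10³)(8.3⁴)/(8·76.0³·12) = 8.6714 N/mm
k_B = Gd⁴/(8D³N_a) = (78.8×10³)(5.8⁴)/(8·78.0³·16) = 1.4681 N/mm
Series: 1/k_eq = 1/8.6714 + 1/1.4681 = 0.79649; k_eq = 1.2555 N/mm
F = k_eq·δ = 1.2555·31 = 38.921 N

38.9 N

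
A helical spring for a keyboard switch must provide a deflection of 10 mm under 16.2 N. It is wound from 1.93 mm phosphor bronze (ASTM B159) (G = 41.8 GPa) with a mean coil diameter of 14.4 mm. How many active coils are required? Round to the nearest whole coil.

Required rate k = F/δ = 16.2/10 = 1.62 N/mm
N_a = Gd⁴/(8D³k) = (41.8×10³ × 1.93⁴)/(8 × 14.4³ × 1.62)
    = 579970 / 38698.4 = 14.99 → 15 coils

15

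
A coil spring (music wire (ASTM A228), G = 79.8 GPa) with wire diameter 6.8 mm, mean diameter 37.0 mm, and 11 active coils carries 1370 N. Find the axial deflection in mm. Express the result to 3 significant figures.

k = Gd⁴/(8D³N_a) = (79.8×10³)(6.8⁴)/(8·37.0³·11) = 38.278 N/mm
δ = F/k = 1370 / 38.278 = 35.791 mm

35.8 mm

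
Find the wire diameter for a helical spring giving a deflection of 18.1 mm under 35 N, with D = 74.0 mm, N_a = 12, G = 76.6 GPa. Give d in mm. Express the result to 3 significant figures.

5.60 mm

Required rate k = F/δ = 35/18.1 = 1.9337 N/mm
d = (8D³N_a·k / G)^(1/4) = (8·74.0³·12·1.9337 / (76.6×10³))^0.25
  = (982.04)^0.25 = 5.5980 mm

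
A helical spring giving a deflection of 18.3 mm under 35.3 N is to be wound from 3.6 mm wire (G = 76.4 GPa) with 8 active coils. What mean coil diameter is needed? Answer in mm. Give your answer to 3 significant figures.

47.0 mm

Required rate k = F/δ = 35.3/18.3 = 1.929 N/mm
D = (Gd⁴/(8N_a·k))^(1/3) = (76.4×10³·3.6⁴/(8·8·1.929))^(1/3)
  = (103944)^(1/3) = 47.0183 mm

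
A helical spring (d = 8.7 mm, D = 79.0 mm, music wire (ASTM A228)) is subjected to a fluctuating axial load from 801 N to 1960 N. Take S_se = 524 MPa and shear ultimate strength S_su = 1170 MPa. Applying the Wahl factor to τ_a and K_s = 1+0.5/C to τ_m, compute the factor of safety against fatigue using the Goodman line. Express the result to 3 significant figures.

C = D/d = 79.0/8.7 = 9.0805; K_W = (4C−1)/(4C−4)+0.615/C = 1.1605; K_s = 1+0.5/C = 1.0551
F_a = (F_max−F_min)/2 = 579.5 N; F_m = (F_max+F_min)/2 = 1380.5 N
τ_a = K_W·8F_aD/(πd³) = 1.1605 × 177.04 = 205.46 MPa
τ_m = K_s·8F_mD/(πd³) = 1.0551 × 421.74 = 444.96 MPa
Goodman: 1/n_f = τ_a/S_se + τ_m/S_su = 205.46/524 + 444.96/1170 = 0.39210 + 0.38031 = 0.77241
n_f = 1/0.77241 = 1.295

1.29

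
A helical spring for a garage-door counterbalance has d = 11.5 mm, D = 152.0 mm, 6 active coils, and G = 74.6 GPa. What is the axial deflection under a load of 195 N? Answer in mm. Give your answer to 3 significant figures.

25.2 mm

k = Gd⁴/(8D³N_a) = (74.6×10³)(11.5⁴)/(8·152.0³·6) = 7.7403 N/mm
δ = F/k = 195 / 7.7403 = 25.193 mm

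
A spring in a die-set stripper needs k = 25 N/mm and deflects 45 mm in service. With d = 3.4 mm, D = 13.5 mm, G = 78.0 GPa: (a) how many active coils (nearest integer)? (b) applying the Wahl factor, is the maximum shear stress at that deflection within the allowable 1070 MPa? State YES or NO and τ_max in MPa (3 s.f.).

N_a = Gd⁴/(8D³k) = (78.0×10³)(3.4⁴)/(8·13.5³·25) = 21.18 → N_a = 21
Actual rate k = Gd⁴/(8D³·21) = 25.217 N/mm
Working load F = kδ = 25.217·45 = 1134.8 N
C = 13.5/3.4 = 3.9706; K_W = (4C−1)/(4C−4)+0.615/C = 1.4074
τ_max = K_W·8FD/(πd³) = 1.4074·992.54 = 1396.9 MPa
τ_max > 1070 MPa → exceeds allowable

(a) 21 coils; (b) NO, τ_max = 1400 MPa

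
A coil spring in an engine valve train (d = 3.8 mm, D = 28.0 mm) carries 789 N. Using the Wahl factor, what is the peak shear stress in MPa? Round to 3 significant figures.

Spring index C = D/d = 28.0/3.8 = 7.3684
K_W = (4C−1)/(4C−4) + 0.615/C = 28.474/25.474 + 0.0835 = 1.2012
τ₀ = 8FD/(πd³) = 8·789·28.0/(π·3.8³) = 176736/172.39 = 1025.2 MPa
τ_max = K·τ₀ = 1.2012 × 1025.2 = 1231.5 MPa

1230 MPa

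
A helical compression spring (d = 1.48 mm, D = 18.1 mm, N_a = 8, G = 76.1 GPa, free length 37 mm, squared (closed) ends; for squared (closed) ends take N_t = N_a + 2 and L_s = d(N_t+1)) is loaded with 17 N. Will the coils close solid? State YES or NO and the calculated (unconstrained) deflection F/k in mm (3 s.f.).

k = Gd⁴/(8D³N_a) = (76.1×10³)(1.48⁴)/(8·18.1³·8) = 0.96209 N/mm
N_t = 10; L_s = 1.48·11 = 16.28 mm; δ_solid = L₀ − L_s = 37 − 16.28 = 20.72 mm
δ = F/k = 17/0.96209 = 17.67 mm
δ < δ_solid → spring does not go solid

NO, δ = 17.7 mm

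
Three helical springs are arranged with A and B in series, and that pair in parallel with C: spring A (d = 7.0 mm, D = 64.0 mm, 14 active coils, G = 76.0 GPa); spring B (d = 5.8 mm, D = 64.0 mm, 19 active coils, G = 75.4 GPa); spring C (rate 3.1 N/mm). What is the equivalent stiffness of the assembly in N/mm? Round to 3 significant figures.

4.69 N/mm

k_A = Gd⁴/(8D³N_a) = (76.0×10³)(7.0⁴)/(8·64.0³·14) = 6.2151 N/mm
k_B = Gd⁴/(8D³N_a) = (75.4×10³)(5.8⁴)/(8·64.0³·19) = 2.1414 N/mm
Springs A,B series: k_AB = 1/(1/6.2151+1/2.1414) = 1.5927 N/mm; parallel with C: k_eq = 1.5927+3.1 = 4.6927 N/mm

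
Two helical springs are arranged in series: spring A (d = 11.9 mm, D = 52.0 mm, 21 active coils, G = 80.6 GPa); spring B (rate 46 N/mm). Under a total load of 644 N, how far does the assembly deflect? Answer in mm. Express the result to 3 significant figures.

23.4 mm

k_A = Gd⁴/(8D³N_a) = (80.6×10³)(11.9⁴)/(8·52.0³·21) = 68.423 N/mm
Series: 1/k_eq = 1/68.423 + 1/46 = 0.036354; k_eq = 27.507 N/mm
δ = F/k_eq = 644/27.507 = 23.412 mm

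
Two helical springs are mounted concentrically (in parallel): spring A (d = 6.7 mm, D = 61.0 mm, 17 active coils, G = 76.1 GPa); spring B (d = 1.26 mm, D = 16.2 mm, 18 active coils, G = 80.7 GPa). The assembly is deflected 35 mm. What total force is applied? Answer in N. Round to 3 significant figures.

185 N

k_A = Gd⁴/(8D³N_a) = (76.1×10³)(6.7⁴)/(8·61.0³·17) = 4.9677 N/mm
k_B = Gd⁴/(8D³N_a) = (80.7×10³)(1.26⁴)/(8·16.2³·18) = 0.33224 N/mm
Parallel: k_eq = 4.9677 + 0.33224 = 5.2999 N/mm
F = k_eq·δ = 5.2999·35 = 185.5 N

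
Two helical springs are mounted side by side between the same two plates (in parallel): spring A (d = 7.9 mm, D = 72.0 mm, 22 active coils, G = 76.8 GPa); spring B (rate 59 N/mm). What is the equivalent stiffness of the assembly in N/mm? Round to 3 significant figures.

k_A = Gd⁴/(8D³N_a) = (76.8×10³)(7.9⁴)/(8·72.0³·22) = 4.5536 N/mm
Parallel: k_eq = 4.5536 + 59 = 63.554 N/mm

63.6 N/mm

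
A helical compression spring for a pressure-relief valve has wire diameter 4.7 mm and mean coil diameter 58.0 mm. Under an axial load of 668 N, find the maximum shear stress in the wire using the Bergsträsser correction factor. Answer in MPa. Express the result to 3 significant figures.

1050 MPa

Spring index C = D/d = 58.0/4.7 = 12.3404
K_B = (4C+2)/(4C−3) = 51.362/46.362 = 1.1078
τ₀ = 8FD/(πd³) = 8·668·58.0/(π·4.7³) = 309952/326.17 = 950.28 MPa
τ_max = K·τ₀ = 1.1078 × 950.28 = 1052.8 MPa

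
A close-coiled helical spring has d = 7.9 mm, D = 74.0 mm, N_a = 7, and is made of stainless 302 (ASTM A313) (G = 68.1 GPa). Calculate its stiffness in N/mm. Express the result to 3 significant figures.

11.7 N/mm

k = Gd⁴/(8D³N_a) = (68.1×10³ × 7.9⁴) / (8 × 74.0³ × 7)
  = 2.6525e+08 / 2.26925e+07 = 11.689 N/mm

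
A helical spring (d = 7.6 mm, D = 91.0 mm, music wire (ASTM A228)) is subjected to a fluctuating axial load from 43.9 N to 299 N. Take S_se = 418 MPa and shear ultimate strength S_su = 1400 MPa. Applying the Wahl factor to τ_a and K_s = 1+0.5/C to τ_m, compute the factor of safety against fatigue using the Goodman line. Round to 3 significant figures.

4.04

C = D/d = 91.0/7.6 = 11.9737; K_W = (4C−1)/(4C−4)+0.615/C = 1.1197; K_s = 1+0.5/C = 1.0418
F_a = (F_max−F_min)/2 = 127.55 N; F_m = (F_max+F_min)/2 = 171.45 N
τ_a = K_W·8F_aD/(πd³) = 1.1197 × 67.332 = 75.392 MPa
τ_m = K_s·8F_mD/(πd³) = 1.0418 × 90.506 = 94.286 MPa
Goodman: 1/n_f = τ_a/S_se + τ_m/S_su = 75.392/418 + 94.286/1400 = 0.18036 + 0.06735 = 0.24771
n_f = 1/0.24771 = 4.037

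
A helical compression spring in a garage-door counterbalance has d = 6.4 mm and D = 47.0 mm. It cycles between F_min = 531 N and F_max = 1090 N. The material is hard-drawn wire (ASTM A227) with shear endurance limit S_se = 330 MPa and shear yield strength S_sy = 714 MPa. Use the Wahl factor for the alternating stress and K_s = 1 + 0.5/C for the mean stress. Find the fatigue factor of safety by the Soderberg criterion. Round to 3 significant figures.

0.982

C = D/d = 47.0/6.4 = 7.3438; K_W = (4C−1)/(4C−4)+0.615/C = 1.2020; K_s = 1+0.5/C = 1.0681
F_a = (F_max−F_min)/2 = 279.5 N; F_m = (F_max+F_min)/2 = 810.5 N
τ_a = K_W·8F_aD/(πd³) = 1.2020 × 127.61 = 153.38 MPa
τ_m = K_s·8F_mD/(πd³) = 1.0681 × 370.04 = 395.24 MPa
Soderberg: 1/n_f = τ_a/S_se + τ_m/S_sy = 153.38/330 + 395.24/714 = 0.46479 + 0.55355 = 1.0183
n_f = 1/1.0183 = 0.982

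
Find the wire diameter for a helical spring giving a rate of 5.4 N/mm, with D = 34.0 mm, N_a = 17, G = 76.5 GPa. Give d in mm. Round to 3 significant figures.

4.41 mm

d = (8D³N_a·k / G)^(1/4) = (8·34.0³·17·5.4 / (76.5×10³))^0.25
  = (377.32)^0.25 = 4.4073 mm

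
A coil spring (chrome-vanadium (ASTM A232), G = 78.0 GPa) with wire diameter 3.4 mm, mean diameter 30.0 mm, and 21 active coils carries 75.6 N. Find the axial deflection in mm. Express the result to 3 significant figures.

32.9 mm

k = Gd⁴/(8D³N_a) = (78.0×10³)(3.4⁴)/(8·30.0³·21) = 2.2979 N/mm
δ = F/k = 75.6 / 2.2979 = 32.899 mm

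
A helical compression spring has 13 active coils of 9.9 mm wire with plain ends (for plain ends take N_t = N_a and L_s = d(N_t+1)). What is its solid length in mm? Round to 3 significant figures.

plain ends: N_t = N_a = 13
L_s = d·(N_t+1) = 9.9 × 14 = 138.6 mm

139 mm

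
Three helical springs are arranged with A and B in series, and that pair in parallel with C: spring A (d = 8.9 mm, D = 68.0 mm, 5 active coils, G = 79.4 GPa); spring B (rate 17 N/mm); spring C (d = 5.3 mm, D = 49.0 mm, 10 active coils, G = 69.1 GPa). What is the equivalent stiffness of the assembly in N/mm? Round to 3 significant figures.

k_A = Gd⁴/(8D³N_a) = (79.4×10³)(8.9⁴)/(8·68.0³·5) = 39.609 N/mm
k_C = Gd⁴/(8D³N_a) = (69.1×10³)(5.3⁴)/(8·49.0³·10) = 5.793 N/mm
Springs A,B series: k_AB = 1/(1/39.609+1/17) = 11.895 N/mm; parallel with C: k_eq = 11.895+5.793 = 17.688 N/mm

17.7 N/mm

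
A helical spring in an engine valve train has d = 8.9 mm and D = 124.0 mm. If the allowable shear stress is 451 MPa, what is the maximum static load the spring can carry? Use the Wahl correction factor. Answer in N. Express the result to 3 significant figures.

C = D/d = 124.0/8.9 = 13.9326
K_W = (4C−1)/(4C−4) + 0.615/C = 54.730/51.730 + 0.0441 = 1.1021
τ_max = K·8FD/(πd³) → F_max = τ_allow·πd³/(8DK)
F_max = 451·π·8.9³/(8·124.0·1.1021) = 9.9884e+05/1093.3 = 913.59 N

914 N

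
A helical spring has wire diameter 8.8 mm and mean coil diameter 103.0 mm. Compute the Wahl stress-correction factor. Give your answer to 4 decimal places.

1.1226

C = D/d = 103.0/8.8 = 11.7045
K_W = (4C−1)/(4C−4) + 0.615/C = 45.818/42.818 + 0.0525 = 1.1226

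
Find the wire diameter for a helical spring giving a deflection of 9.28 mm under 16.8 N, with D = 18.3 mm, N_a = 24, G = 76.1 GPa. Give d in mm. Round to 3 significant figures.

Required rate k = F/δ = 16.8/9.28 = 1.8103 N/mm
d = (8D³N_a·k / G)^(1/4) = (8·18.3³·24·1.8103 / (76.1×10³))^0.25
  = (27.992)^0.25 = 2.3002 mm

2.30 mm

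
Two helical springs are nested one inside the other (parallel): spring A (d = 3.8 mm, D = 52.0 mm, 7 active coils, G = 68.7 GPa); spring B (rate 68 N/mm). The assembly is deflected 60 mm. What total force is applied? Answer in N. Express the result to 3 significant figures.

k_A = Gd⁴/(8D³N_a) = (68.7×10³)(3.8⁴)/(8·52.0³·7) = 1.8193 N/mm
Parallel: k_eq = 1.8193 + 68 = 69.819 N/mm
F = k_eq·δ = 69.819·60 = 4189.2 N

4190 N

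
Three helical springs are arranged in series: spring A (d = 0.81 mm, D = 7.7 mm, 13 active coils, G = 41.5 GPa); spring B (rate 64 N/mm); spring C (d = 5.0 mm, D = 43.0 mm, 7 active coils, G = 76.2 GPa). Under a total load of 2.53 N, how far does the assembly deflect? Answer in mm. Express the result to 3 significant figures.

k_A = Gd⁴/(8D³N_a) = (41.5×10³)(0.81⁴)/(8·7.7³·13) = 0.37626 N/mm
k_C = Gd⁴/(8D³N_a) = (76.2×10³)(5.0⁴)/(8·43.0³·7) = 10.696 N/mm
Series: 1/k_eq = 1/0.37626 + 1/64 + 1/10.696 = 2.7669; k_eq = 0.36142 N/mm
δ = F/k_eq = 2.53/0.36142 = 7.0002 mm

7.00 mm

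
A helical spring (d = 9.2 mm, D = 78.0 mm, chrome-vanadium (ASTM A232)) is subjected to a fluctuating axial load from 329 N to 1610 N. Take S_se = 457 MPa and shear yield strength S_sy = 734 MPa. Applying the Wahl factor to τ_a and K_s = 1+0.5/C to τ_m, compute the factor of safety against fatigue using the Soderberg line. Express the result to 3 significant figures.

1.29

C = D/d = 78.0/9.2 = 8.4783; K_W = (4C−1)/(4C−4)+0.615/C = 1.1728; K_s = 1+0.5/C = 1.0590
F_a = (F_max−F_min)/2 = 640.5 N; F_m = (F_max+F_min)/2 = 969.5 N
τ_a = K_W·8F_aD/(πd³) = 1.1728 × 163.38 = 191.61 MPa
τ_m = K_s·8F_mD/(πd³) = 1.0590 × 247.3 = 261.88 MPa
Soderberg: 1/n_f = τ_a/S_se + τ_m/S_sy = 191.61/457 + 261.88/734 = 0.41928 + 0.35679 = 0.77607
n_f = 1/0.77607 = 1.289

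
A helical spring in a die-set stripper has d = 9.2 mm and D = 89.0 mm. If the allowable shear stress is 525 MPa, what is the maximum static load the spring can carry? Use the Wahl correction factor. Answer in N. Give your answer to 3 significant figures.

C = D/d = 89.0/9.2 = 9.6739
K_W = (4C−1)/(4C−4) + 0.615/C = 37.696/34.696 + 0.0636 = 1.1500
τ_max = K·8FD/(πd³) → F_max = τ_allow·πd³/(8DK)
F_max = 525·π·9.2³/(8·89.0·1.1500) = 1.2843e+06/818.83 = 1568.5 N

1570 N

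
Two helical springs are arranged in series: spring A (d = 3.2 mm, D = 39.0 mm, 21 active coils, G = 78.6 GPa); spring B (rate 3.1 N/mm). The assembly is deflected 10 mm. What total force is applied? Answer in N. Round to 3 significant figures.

k_A = Gd⁴/(8D³N_a) = (78.6×10³)(3.2⁴)/(8·39.0³·21) = 0.82703 N/mm
Series: 1/k_eq = 1/0.82703 + 1/3.1 = 1.5317; k_eq = 0.65286 N/mm
F = k_eq·δ = 0.65286·10 = 6.5286 N

6.53 N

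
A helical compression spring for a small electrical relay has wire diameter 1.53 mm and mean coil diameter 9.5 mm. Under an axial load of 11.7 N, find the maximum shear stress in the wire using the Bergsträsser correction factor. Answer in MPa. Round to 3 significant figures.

97.1 MPa

Spring index C = D/d = 9.5/1.53 = 6.2092
K_B = (4C+2)/(4C−3) = 26.837/21.837 = 1.2290
τ₀ = 8FD/(πd³) = 8·11.7·9.5/(π·1.53³) = 889.2/11.252 = 79.027 MPa
τ_max = K·τ₀ = 1.2290 × 79.027 = 97.122 MPa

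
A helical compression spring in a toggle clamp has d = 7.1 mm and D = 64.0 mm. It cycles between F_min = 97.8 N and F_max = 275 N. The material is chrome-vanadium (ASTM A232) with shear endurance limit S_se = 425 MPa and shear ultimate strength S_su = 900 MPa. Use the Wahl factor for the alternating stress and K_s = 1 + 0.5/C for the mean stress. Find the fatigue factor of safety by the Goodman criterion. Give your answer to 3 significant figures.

C = D/d = 64.0/7.1 = 9.0141; K_W = (4C−1)/(4C−4)+0.615/C = 1.1618; K_s = 1+0.5/C = 1.0555
F_a = (F_max−F_min)/2 = 88.6 N; F_m = (F_max+F_min)/2 = 186.4 N
τ_a = K_W·8F_aD/(πd³) = 1.1618 × 40.344 = 46.872 MPa
τ_m = K_s·8F_mD/(πd³) = 1.0555 × 84.877 = 89.585 MPa
Goodman: 1/n_f = τ_a/S_se + τ_m/S_su = 46.872/425 + 89.585/900 = 0.11029 + 0.09954 = 0.20983
n_f = 1/0.20983 = 4.766

4.77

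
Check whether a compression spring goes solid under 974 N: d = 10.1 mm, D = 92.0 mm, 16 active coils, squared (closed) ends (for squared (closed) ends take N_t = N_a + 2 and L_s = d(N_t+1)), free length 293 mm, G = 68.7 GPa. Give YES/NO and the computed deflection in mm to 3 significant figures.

k = Gd⁴/(8D³N_a) = (68.7×10³)(10.1⁴)/(8·92.0³·16) = 7.1725 N/mm
N_t = 18; L_s = 10.1·19 = 191.9 mm; δ_solid = L₀ − L_s = 293 − 191.9 = 101.1 mm
δ = F/k = 974/7.1725 = 135.8 mm
δ ≥ δ_solid → spring goes solid

YES, δ = 136 mm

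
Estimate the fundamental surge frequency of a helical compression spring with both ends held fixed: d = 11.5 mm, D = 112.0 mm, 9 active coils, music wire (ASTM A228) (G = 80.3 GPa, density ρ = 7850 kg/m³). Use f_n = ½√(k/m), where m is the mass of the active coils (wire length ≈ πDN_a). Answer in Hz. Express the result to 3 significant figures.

36.7 Hz

k = Gd⁴/(8D³N_a) = (80.3×10³)(11.5⁴)/(8·112.0³·9) = 13.884 N/mm = 13884 N/m
Wire length L = πDN_a = π·112.0·9 = 3166.7 mm
m = ρ·(πd²/4)·L = 7850 × 103.87×10⁻⁶ m² × 3.1667 m = 2.5821 kg
f_n = ½√(k/m) = 0.5·√(13884/2.5821) = 0.5·√(5377.2) = 36.665 Hz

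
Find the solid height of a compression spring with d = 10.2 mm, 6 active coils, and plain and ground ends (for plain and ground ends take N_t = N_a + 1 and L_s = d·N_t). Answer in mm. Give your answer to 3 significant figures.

71.4 mm

plain and ground ends: N_t = N_a + 1 = 6 + 1 = 7
L_s = d·N_t = 10.2 × 7 = 71.4 mm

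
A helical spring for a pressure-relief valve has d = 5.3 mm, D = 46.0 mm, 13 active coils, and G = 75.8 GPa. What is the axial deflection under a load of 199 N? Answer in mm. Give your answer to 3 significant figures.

33.7 mm

k = Gd⁴/(8D³N_a) = (75.8×10³)(5.3⁴)/(8·46.0³·13) = 5.9083 N/mm
δ = F/k = 199 / 5.9083 = 33.681 mm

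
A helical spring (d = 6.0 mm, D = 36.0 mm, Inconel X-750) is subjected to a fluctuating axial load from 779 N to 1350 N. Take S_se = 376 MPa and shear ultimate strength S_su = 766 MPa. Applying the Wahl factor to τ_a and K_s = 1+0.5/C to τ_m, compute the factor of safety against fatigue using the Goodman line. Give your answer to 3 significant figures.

0.959

C = D/d = 36.0/6.0 = 6.0000; K_W = (4C−1)/(4C−4)+0.615/C = 1.2525; K_s = 1+0.5/C = 1.0833
F_a = (F_max−F_min)/2 = 285.5 N; F_m = (F_max+F_min)/2 = 1064.5 N
τ_a = K_W·8F_aD/(πd³) = 1.2525 × 121.17 = 151.77 MPa
τ_m = K_s·8F_mD/(πd³) = 1.0833 × 451.79 = 489.44 MPa
Goodman: 1/n_f = τ_a/S_se + τ_m/S_su = 151.77/376 + 489.44/766 = 0.40363 + 0.63895 = 1.0426
n_f = 1/1.0426 = 0.9592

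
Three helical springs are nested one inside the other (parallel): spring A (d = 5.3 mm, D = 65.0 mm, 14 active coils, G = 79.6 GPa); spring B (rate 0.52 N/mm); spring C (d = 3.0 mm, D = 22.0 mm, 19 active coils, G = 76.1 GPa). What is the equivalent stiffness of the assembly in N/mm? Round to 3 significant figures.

k_A = Gd⁴/(8D³N_a) = (79.6×10³)(5.3⁴)/(8·65.0³·14) = 2.042 N/mm
k_C = Gd⁴/(8D³N_a) = (76.1×10³)(3.0⁴)/(8·22.0³·19) = 3.8085 N/mm
Parallel: k_eq = 2.042 + 0.52 + 3.8085 = 6.3705 N/mm

6.37 N/mm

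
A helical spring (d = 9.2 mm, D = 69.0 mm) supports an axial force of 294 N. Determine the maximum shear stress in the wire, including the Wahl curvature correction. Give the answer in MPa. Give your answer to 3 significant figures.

79.4 MPa

Spring index C = D/d = 69.0/9.2 = 7.5000
K_W = (4C−1)/(4C−4) + 0.615/C = 29.000/26.000 + 0.0820 = 1.1974
τ₀ = 8FD/(πd³) = 8·294·69.0/(π·9.2³) = 162288/2446.3 = 66.34 MPa
τ_max = K·τ₀ = 1.1974 × 66.34 = 79.434 MPa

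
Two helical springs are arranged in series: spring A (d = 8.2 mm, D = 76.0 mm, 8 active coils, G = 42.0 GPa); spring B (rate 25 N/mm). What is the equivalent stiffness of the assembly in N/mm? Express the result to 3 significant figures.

k_A = Gd⁴/(8D³N_a) = (42.0×10³)(8.2⁴)/(8·76.0³·8) = 6.759 N/mm
Series: 1/k_eq = 1/6.759 + 1/25 = 0.18795; k_eq = 5.3206 N/mm

5.32 N/mm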